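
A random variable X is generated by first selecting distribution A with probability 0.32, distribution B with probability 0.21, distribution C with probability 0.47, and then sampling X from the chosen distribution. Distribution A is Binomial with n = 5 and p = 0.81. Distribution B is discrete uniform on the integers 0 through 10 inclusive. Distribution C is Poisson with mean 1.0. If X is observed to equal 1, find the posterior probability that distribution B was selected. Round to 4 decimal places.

0.0986

Likelihoods P(X=1 | ·): A: 0.005278; B: 0.0909091; C: 0.367879.
Posterior ∝ prior × likelihood. Numerator for B: 0.21·0.0909091 = 0.0190909.
Normalizing constant: 0.32·0.005278 + 0.21·0.0909091 + 0.47·0.367879 = 0.193683.
P(B | observation) = 0.0190909 / 0.193683 = 0.0985677.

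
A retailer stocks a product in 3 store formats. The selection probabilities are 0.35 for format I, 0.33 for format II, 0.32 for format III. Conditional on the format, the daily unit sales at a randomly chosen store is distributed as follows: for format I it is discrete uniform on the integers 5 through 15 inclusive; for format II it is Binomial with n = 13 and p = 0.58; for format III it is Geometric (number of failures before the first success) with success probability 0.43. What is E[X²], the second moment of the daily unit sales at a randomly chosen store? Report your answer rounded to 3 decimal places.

For each component E[X²] = Var + (mean)², giving I: 110; II: 60.0184; III: 4.83991.
Overall E[X²] = 0.35·110 + 0.33·60.0184 + 0.32·4.83991 = 59.8548.

59.855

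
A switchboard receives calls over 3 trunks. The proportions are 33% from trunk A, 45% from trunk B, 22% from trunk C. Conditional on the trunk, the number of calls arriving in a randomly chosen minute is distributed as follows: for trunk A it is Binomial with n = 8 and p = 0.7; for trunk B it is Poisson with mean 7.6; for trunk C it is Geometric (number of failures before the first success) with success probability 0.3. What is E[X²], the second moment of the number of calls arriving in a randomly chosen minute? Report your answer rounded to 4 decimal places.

For each component E[X²] = Var + (mean)², giving A: 33.04; B: 65.36; C: 13.2222.
Overall E[X²] = 0.33·33.04 + 0.45·65.36 + 0.22·13.2222 = 43.2241.

43.2241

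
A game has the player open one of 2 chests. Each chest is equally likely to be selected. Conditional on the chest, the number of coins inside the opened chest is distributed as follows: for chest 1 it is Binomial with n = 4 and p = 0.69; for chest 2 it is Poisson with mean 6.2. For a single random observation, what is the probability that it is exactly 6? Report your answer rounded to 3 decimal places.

0.080

Conditional on each chest, P(X = 6): 1: 0; 2: 0.1601.
By total probability, P(X = 6) = 0.5·0 + 0.5·0.1601 = 0.0800501.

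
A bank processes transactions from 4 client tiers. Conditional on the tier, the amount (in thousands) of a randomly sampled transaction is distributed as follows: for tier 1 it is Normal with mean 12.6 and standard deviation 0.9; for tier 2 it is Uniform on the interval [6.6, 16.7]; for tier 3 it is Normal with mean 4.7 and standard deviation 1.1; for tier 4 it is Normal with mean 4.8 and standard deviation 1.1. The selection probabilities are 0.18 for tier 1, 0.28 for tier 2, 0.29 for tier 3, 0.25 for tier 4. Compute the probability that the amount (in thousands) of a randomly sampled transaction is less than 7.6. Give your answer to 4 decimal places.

0.5651

Conditional on each tier, P(X < 7.6): 1: 1.38365e-08; 2: 0.0990099; 3: 0.99581; 4: 0.994543.
By total probability, P(X < 7.6) = 0.18·1.38365e-08 + 0.28·0.0990099 + 0.29·0.99581 + 0.25·0.994543 = 0.565143.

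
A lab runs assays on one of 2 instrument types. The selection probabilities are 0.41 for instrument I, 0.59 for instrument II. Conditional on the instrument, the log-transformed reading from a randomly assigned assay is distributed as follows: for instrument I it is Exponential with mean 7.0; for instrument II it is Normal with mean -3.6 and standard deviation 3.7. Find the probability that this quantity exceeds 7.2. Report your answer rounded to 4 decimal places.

Conditional on each instrument, P(X > 7.2): I: 0.357517; II: 0.00175624.
By total probability, P(X > 7.2) = 0.41·0.357517 + 0.59·0.00175624 = 0.147618.

0.1476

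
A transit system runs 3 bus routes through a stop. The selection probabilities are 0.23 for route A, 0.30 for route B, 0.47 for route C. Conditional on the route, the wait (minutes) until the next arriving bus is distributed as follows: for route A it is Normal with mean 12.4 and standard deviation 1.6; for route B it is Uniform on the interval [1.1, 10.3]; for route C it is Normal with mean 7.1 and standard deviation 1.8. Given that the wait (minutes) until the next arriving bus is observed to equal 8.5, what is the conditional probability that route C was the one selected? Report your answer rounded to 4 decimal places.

0.6841

Likelihoods f(8.5 | ·): A: 0.0127829; B: 0.108696; C: 0.163786.
Posterior ∝ prior × likelihood. Numerator for C: 0.47·0.163786 = 0.0769794.
Normalizing constant: 0.23·0.0127829 + 0.3·0.108696 + 0.47·0.163786 = 0.112528.
P(C | observation) = 0.0769794 / 0.112528 = 0.68409.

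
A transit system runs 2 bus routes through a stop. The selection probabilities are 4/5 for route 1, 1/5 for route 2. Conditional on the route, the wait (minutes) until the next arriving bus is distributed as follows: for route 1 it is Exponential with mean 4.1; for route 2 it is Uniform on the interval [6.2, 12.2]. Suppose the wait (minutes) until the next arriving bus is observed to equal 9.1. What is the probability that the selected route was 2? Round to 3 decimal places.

0.611

Likelihoods f(9.1 | ·): 1: 0.026503; 2: 0.166667.
Posterior ∝ prior × likelihood. Numerator for 2: 0.2·0.166667 = 0.0333333.
Normalizing constant: 0.8·0.026503 + 0.2·0.166667 = 0.0545357.
P(2 | observation) = 0.0333333 / 0.0545357 = 0.61122.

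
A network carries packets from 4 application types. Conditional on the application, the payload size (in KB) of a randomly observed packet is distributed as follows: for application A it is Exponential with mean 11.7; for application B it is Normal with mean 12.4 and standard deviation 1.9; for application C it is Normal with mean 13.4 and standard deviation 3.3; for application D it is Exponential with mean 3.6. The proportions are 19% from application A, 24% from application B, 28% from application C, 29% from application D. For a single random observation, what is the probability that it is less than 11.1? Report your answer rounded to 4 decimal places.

Conditional on each application, P(X < 11.1): A: 0.612763; B: 0.246921; C: 0.242911; D: 0.954194.
By total probability, P(X < 11.1) = 0.19·0.612763 + 0.24·0.246921 + 0.28·0.242911 + 0.29·0.954194 = 0.520417.

0.5204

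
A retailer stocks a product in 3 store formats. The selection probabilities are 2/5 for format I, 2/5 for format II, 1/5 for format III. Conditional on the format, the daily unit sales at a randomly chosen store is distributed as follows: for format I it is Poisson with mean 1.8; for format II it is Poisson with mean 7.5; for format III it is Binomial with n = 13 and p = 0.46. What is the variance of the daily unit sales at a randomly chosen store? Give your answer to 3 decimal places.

11.147

Per component, I: μ=1.8, E[X²]=5.04; II: μ=7.5, E[X²]=63.75; III: μ=5.98, E[X²]=38.9896.
E[X] = 0.4·1.8 + 0.4·7.5 + 0.2·5.98 = 4.916.
E[X²] = 0.4·5.04 + 0.4·63.75 + 0.2·38.9896 = 35.3139.
Var(X) = E[X²] − (E[X])² = 35.3139 − 24.1671 = 11.1469.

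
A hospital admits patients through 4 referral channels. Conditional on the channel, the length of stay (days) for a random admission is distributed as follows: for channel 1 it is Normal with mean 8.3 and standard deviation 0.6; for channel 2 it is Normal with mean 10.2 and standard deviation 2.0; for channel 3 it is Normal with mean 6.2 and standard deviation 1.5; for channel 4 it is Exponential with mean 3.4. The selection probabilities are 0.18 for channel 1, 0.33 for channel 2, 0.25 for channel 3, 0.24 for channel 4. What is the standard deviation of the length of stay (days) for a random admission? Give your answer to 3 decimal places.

Per component, 1: μ=8.3, E[X²]=69.25; 2: μ=10.2, E[X²]=108.04; 3: μ=6.2, E[X²]=40.69; 4: μ=3.4, E[X²]=23.12.
E[X] = 0.18·8.3 + 0.33·10.2 + 0.25·6.2 + 0.24·3.4 = 7.226.
E[X²] = 0.18·69.25 + 0.33·108.04 + 0.25·40.69 + 0.24·23.12 = 63.8395.
Var(X) = E[X²] − (E[X])² = 63.8395 − 52.2151 = 11.6244.
SD(X) = √11.6244 = 3.40946.

3.409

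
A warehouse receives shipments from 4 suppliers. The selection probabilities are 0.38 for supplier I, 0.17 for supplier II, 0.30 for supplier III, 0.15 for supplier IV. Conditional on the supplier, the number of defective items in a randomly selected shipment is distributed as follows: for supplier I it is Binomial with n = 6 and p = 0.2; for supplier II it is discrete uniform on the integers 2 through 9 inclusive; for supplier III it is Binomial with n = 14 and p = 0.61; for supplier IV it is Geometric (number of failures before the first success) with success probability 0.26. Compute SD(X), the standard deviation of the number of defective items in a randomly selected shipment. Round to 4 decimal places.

3.6741

Per component, I: μ=1.2, E[X²]=2.4; II: μ=5.5, E[X²]=35.5; III: μ=8.54, E[X²]=76.2622; IV: μ=2.84615, E[X²]=19.0473.
E[X] = 0.38·1.2 + 0.17·5.5 + 0.3·8.54 + 0.15·2.84615 = 4.37992.
E[X²] = 0.38·2.4 + 0.17·35.5 + 0.3·76.2622 + 0.15·19.0473 = 32.6828.
Var(X) = E[X²] − (E[X])² = 32.6828 − 19.1837 = 13.499.
SD(X) = √13.499 = 3.6741.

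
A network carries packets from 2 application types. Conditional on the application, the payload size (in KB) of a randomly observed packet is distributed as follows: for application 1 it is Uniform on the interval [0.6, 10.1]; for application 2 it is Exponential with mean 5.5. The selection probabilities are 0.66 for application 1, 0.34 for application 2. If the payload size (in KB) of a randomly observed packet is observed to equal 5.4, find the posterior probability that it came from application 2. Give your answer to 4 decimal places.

Likelihoods f(5.4 | ·): 1: 0.105263; 2: 0.0681144.
Posterior ∝ prior × likelihood. Numerator for 2: 0.34·0.0681144 = 0.0231589.
Normalizing constant: 0.66·0.105263 + 0.34·0.0681144 = 0.0926326.
P(2 | observation) = 0.0231589 / 0.0926326 = 0.250008.

0.2500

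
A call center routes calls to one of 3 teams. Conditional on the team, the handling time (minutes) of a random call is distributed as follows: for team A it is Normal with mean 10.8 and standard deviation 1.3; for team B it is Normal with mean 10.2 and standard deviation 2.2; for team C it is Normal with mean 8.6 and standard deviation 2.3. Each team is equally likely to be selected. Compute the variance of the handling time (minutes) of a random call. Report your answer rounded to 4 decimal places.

4.8022

Per component, A: μ=10.8, E[X²]=118.33; B: μ=10.2, E[X²]=108.88; C: μ=8.6, E[X²]=79.25.
E[X] = 0.333333·10.8 + 0.333333·10.2 + 0.333333·8.6 = 9.86667.
E[X²] = 0.333333·118.33 + 0.333333·108.88 + 0.333333·79.25 = 102.153.
Var(X) = E[X²] − (E[X])² = 102.153 − 97.3511 = 4.80222.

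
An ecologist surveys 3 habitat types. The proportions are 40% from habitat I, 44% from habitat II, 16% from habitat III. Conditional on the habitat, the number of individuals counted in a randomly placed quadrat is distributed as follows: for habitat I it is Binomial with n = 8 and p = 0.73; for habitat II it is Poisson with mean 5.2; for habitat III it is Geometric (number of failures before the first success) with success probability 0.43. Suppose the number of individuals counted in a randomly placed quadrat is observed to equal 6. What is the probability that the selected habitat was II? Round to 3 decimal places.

Likelihoods P(X=6 | ·): I: 0.308903; II: 0.15148; III: 0.0147475.
Posterior ∝ prior × likelihood. Numerator for II: 0.44·0.15148 = 0.0666513.
Normalizing constant: 0.4·0.308903 + 0.44·0.15148 + 0.16·0.0147475 = 0.192572.
P(II | observation) = 0.0666513 / 0.192572 = 0.346111.

0.346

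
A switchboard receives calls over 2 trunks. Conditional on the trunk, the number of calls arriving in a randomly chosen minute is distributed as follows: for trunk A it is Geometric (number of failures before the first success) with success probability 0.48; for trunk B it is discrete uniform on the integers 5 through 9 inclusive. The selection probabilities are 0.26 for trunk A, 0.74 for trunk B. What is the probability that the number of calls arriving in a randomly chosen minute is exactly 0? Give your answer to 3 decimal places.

Conditional on each trunk, P(X = 0): A: 0.48; B: 0.
By total probability, P(X = 0) = 0.26·0.48 + 0.74·0 = 0.1248.

0.125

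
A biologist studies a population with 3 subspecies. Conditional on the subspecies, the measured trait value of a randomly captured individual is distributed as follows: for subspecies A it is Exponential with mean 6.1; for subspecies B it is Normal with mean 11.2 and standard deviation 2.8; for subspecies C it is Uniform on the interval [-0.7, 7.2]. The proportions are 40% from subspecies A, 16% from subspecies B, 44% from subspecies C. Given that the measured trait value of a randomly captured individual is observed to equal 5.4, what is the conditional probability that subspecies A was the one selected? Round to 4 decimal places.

0.3167

Likelihoods f(5.4 | ·): A: 0.0676414; B: 0.016673; C: 0.126582.
Posterior ∝ prior × likelihood. Numerator for A: 0.4·0.0676414 = 0.0270566.
Normalizing constant: 0.4·0.0676414 + 0.16·0.016673 + 0.44·0.126582 = 0.0854204.
P(A | observation) = 0.0270566 / 0.0854204 = 0.316746.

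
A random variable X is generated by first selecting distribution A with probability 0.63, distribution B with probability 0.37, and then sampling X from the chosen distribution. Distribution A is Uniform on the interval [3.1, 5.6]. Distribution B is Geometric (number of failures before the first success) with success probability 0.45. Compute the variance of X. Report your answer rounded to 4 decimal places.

3.6135

Per component, A: μ=4.35, E[X²]=19.4433; B: μ=1.22222, E[X²]=4.20988.
E[X] = 0.63·4.35 + 0.37·1.22222 = 3.19272.
E[X²] = 0.63·19.4433 + 0.37·4.20988 = 13.807.
Var(X) = E[X²] − (E[X])² = 13.807 − 10.1935 = 3.61348.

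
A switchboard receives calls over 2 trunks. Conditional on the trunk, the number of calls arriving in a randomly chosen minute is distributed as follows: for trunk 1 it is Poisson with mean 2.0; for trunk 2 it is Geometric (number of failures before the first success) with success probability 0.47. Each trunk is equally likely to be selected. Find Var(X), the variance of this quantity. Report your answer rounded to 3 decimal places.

2.390

Per component, 1: μ=2, E[X²]=6; 2: μ=1.12766, E[X²]=3.67089.
E[X] = 0.5·2 + 0.5·1.12766 = 1.56383.
E[X²] = 0.5·6 + 0.5·3.67089 = 4.83545.
Var(X) = E[X²] − (E[X])² = 4.83545 − 2.44556 = 2.38988.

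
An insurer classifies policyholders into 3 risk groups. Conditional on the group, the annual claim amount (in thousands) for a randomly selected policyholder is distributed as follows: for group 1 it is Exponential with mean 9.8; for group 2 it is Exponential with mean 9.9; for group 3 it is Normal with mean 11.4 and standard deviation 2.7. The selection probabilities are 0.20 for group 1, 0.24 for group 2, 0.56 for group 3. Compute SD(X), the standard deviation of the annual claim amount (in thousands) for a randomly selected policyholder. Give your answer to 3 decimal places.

Per component, 1: μ=9.8, E[X²]=192.08; 2: μ=9.9, E[X²]=196.02; 3: μ=11.4, E[X²]=137.25.
E[X] = 0.2·9.8 + 0.24·9.9 + 0.56·11.4 = 10.72.
E[X²] = 0.2·192.08 + 0.24·196.02 + 0.56·137.25 = 162.321.
Var(X) = E[X²] − (E[X])² = 162.321 − 114.918 = 47.4024.
SD(X) = √47.4024 = 6.88494.

6.885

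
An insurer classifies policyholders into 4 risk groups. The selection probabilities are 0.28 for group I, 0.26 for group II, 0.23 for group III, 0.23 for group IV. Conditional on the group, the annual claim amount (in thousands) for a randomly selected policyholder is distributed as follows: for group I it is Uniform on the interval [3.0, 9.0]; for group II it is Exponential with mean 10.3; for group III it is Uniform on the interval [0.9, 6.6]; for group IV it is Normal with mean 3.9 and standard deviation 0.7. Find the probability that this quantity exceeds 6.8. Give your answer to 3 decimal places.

Conditional on each group, P(X > 6.8): I: 0.366667; II: 0.516751; III: 0; IV: 1.71503e-05.
By total probability, P(X > 6.8) = 0.28·0.366667 + 0.26·0.516751 + 0.23·0 + 0.23·1.71503e-05 = 0.237026.

0.237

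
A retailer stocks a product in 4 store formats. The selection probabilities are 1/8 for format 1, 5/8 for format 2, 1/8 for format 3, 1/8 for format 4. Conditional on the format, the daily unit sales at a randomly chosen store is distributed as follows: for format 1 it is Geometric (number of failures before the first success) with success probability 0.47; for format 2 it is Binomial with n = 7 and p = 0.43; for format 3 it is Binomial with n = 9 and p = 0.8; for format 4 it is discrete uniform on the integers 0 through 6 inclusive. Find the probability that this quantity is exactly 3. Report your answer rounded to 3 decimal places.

0.211

Conditional on each format, P(X = 3): 1: 0.0699722; 2: 0.293747; 3: 0.00275251; 4: 0.142857.
By total probability, P(X = 3) = 0.125·0.0699722 + 0.625·0.293747 + 0.125·0.00275251 + 0.125·0.142857 = 0.210539.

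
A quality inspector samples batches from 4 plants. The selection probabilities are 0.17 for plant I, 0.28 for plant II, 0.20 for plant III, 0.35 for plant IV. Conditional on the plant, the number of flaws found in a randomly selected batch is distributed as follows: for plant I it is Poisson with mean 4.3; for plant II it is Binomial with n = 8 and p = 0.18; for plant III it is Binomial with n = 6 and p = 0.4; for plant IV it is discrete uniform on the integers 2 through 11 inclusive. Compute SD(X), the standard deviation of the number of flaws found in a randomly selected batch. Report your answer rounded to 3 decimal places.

Per component, I: μ=4.3, E[X²]=22.79; II: μ=1.44, E[X²]=3.2544; III: μ=2.4, E[X²]=7.2; IV: μ=6.5, E[X²]=50.5.
E[X] = 0.17·4.3 + 0.28·1.44 + 0.2·2.4 + 0.35·6.5 = 3.8892.
E[X²] = 0.17·22.79 + 0.28·3.2544 + 0.2·7.2 + 0.35·50.5 = 23.9005.
Var(X) = E[X²] − (E[X])² = 23.9005 − 15.1259 = 8.77466.
SD(X) = √8.77466 = 2.9622.

2.962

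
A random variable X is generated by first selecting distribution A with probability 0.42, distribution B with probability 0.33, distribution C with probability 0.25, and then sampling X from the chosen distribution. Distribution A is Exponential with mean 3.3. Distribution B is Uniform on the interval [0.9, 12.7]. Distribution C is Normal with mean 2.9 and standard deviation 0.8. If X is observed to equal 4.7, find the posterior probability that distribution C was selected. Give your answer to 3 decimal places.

0.145

Likelihoods f(4.7 | ·): A: 0.0729366; B: 0.0847458; C: 0.0396746.
Posterior ∝ prior × likelihood. Numerator for C: 0.25·0.0396746 = 0.00991864.
Normalizing constant: 0.42·0.0729366 + 0.33·0.0847458 + 0.25·0.0396746 = 0.0685181.
P(C | observation) = 0.00991864 / 0.0685181 = 0.144759.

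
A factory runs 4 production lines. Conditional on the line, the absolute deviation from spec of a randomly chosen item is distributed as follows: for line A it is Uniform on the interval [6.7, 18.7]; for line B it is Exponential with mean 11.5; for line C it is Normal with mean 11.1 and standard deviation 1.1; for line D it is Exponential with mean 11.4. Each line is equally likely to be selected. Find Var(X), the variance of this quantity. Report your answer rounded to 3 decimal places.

Per component, A: μ=12.7, E[X²]=173.29; B: μ=11.5, E[X²]=264.5; C: μ=11.1, E[X²]=124.42; D: μ=11.4, E[X²]=259.92.
E[X] = 0.25·12.7 + 0.25·11.5 + 0.25·11.1 + 0.25·11.4 = 11.675.
E[X²] = 0.25·173.29 + 0.25·264.5 + 0.25·124.42 + 0.25·259.92 = 205.532.
Var(X) = E[X²] − (E[X])² = 205.532 − 136.306 = 69.2269.

69.227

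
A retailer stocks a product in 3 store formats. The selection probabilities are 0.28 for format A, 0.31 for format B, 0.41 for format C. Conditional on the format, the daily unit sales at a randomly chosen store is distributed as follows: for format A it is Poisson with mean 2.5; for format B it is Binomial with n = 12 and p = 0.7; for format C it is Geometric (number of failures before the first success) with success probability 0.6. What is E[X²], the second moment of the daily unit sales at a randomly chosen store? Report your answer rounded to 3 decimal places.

25.743

For each component E[X²] = Var + (mean)², giving A: 8.75; B: 73.08; C: 1.55556.
Overall E[X²] = 0.28·8.75 + 0.31·73.08 + 0.41·1.55556 = 25.7426.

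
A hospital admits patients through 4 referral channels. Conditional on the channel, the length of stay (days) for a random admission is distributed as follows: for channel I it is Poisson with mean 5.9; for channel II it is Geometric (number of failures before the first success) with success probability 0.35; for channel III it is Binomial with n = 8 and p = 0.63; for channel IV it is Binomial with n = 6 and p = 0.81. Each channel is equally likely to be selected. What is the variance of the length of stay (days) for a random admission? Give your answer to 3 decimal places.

5.833

Per component, I: μ=5.9, E[X²]=40.71; II: μ=1.85714, E[X²]=8.7551; III: μ=5.04, E[X²]=27.2664; IV: μ=4.86, E[X²]=24.543.
E[X] = 0.25·5.9 + 0.25·1.85714 + 0.25·5.04 + 0.25·4.86 = 4.41429.
E[X²] = 0.25·40.71 + 0.25·8.7551 + 0.25·27.2664 + 0.25·24.543 = 25.3186.
Var(X) = E[X²] − (E[X])² = 25.3186 − 19.4859 = 5.83271.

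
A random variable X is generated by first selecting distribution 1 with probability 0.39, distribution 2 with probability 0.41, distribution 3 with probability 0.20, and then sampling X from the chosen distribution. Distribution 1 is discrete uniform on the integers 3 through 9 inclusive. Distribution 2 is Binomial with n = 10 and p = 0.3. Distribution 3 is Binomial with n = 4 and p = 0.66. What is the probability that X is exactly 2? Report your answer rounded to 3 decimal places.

0.156

Conditional on each component, P(X = 2): 1: 0; 2: 0.233474; 3: 0.302132.
By total probability, P(X = 2) = 0.39·0 + 0.41·0.233474 + 0.2·0.302132 = 0.156151.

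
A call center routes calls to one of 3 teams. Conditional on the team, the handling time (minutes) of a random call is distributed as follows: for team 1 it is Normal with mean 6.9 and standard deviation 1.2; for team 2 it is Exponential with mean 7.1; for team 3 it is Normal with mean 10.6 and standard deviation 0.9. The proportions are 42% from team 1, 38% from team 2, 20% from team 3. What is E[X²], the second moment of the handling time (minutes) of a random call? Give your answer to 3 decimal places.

For each component E[X²] = Var + (mean)², giving 1: 49.05; 2: 100.82; 3: 113.17.
Overall E[X²] = 0.42·49.05 + 0.38·100.82 + 0.2·113.17 = 81.5466.

81.547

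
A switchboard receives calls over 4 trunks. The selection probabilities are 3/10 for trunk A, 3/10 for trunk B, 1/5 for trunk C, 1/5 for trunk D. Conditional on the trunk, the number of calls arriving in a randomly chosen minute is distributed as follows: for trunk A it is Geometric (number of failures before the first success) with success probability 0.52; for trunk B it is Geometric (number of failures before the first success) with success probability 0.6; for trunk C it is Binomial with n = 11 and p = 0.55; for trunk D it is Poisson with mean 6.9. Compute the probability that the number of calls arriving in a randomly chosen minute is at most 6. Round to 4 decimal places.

Conditional on each trunk, P(X ≤ 6): A: 0.994129; B: 0.998362; C: 0.60286; D: 0.464715.
By total probability, P(X ≤ 6) = 0.3·0.994129 + 0.3·0.998362 + 0.2·0.60286 + 0.2·0.464715 = 0.811262.

0.8113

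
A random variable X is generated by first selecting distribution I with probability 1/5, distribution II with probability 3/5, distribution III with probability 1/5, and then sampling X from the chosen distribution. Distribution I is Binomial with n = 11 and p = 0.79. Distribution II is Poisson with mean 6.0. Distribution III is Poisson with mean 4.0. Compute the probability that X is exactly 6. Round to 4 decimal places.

0.1264

Conditional on each component, P(X = 6): I: 0.0458671; II: 0.160623; III: 0.104196.
By total probability, P(X = 6) = 0.2·0.0458671 + 0.6·0.160623 + 0.2·0.104196 = 0.126386.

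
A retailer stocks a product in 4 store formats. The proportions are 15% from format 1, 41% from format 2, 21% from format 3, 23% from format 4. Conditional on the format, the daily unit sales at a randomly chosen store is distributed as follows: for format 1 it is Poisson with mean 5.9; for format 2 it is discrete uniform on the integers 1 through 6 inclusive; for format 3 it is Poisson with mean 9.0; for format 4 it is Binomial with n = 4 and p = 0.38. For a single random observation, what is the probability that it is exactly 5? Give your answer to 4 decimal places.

Conditional on each format, P(X = 5): 1: 0.163208; 2: 0.166667; 3: 0.0607269; 4: 0.
By total probability, P(X = 5) = 0.15·0.163208 + 0.41·0.166667 + 0.21·0.0607269 + 0.23·0 = 0.105567.

0.1056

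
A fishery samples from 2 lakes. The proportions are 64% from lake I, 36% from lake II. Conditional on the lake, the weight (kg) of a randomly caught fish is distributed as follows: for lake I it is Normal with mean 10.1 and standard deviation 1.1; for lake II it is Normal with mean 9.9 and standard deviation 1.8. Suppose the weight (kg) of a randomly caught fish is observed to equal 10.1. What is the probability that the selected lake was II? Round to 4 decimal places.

0.2546

Likelihoods f(10.1 | ·): I: 0.362675; II: 0.220271.
Posterior ∝ prior × likelihood. Numerator for II: 0.36·0.220271 = 0.0792975.
Normalizing constant: 0.64·0.362675 + 0.36·0.220271 = 0.311409.
P(II | observation) = 0.0792975 / 0.311409 = 0.254641.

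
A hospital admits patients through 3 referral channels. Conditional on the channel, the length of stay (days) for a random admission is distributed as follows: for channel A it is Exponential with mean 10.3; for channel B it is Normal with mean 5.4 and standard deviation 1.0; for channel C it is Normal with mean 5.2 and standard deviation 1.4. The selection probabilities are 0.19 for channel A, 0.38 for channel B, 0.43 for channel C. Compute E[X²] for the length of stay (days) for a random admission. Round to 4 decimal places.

64.2450

For each component E[X²] = Var + (mean)², giving A: 212.18; B: 30.16; C: 29.
Overall E[X²] = 0.19·212.18 + 0.38·30.16 + 0.43·29 = 64.245.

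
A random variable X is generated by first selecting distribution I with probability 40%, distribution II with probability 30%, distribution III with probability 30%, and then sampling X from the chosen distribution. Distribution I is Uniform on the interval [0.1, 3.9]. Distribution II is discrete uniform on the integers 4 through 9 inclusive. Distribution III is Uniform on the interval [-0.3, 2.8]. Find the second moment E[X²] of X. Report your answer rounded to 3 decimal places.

16.340

For each component E[X²] = Var + (mean)², giving I: 5.20333; II: 45.1667; III: 2.36333.
Overall E[X²] = 0.4·5.20333 + 0.3·45.1667 + 0.3·2.36333 = 16.3403.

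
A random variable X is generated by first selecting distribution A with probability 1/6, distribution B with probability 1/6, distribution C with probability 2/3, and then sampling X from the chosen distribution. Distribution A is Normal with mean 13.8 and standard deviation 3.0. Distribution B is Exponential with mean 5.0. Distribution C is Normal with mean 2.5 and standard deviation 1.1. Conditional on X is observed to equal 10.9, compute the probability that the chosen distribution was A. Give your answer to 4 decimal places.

0.7866

Likelihoods f(10.9 | ·): A: 0.0833445; B: 0.0226083; C: 7.88465e-14.
Posterior ∝ prior × likelihood. Numerator for A: 0.166667·0.0833445 = 0.0138907.
Normalizing constant: 0.166667·0.0833445 + 0.166667·0.0226083 + 0.666667·7.88465e-14 = 0.0176588.
P(A | observation) = 0.0138907 / 0.0176588 = 0.786619.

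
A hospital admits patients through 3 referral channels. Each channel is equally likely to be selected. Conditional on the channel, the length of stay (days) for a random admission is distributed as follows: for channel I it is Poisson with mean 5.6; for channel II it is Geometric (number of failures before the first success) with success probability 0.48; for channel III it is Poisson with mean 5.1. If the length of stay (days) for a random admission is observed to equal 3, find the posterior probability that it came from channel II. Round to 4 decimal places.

Likelihoods P(X=3 | ·): I: 0.108234; II: 0.0674918; III: 0.13479.
Posterior ∝ prior × likelihood. Numerator for II: 0.333333·0.0674918 = 0.0224973.
Normalizing constant: 0.333333·0.108234 + 0.333333·0.0674918 + 0.333333·0.13479 = 0.103505.
P(II | observation) = 0.0224973 / 0.103505 = 0.217354.

0.2174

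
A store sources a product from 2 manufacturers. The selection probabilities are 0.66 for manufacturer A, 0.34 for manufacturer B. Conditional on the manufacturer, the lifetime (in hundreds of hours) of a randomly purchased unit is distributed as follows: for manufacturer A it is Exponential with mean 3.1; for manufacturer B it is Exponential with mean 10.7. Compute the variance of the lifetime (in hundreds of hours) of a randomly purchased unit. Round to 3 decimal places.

Per component, A: μ=3.1, E[X²]=19.22; B: μ=10.7, E[X²]=228.98.
E[X] = 0.66·3.1 + 0.34·10.7 = 5.684.
E[X²] = 0.66·19.22 + 0.34·228.98 = 90.5384.
Var(X) = E[X²] − (E[X])² = 90.5384 − 32.3079 = 58.2305.

58.231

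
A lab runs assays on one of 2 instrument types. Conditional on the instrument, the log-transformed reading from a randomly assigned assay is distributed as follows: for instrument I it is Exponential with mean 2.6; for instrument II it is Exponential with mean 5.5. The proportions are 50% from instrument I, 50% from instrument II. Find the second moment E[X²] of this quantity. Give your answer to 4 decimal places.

For each component E[X²] = Var + (mean)², giving I: 13.52; II: 60.5.
Overall E[X²] = 0.5·13.52 + 0.5·60.5 = 37.01.

37.0100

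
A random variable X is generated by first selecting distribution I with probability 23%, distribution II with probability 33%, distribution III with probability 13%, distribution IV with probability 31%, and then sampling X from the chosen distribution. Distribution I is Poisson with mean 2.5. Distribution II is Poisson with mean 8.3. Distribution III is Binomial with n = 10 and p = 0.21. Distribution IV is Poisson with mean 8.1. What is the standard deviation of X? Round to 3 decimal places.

3.733

Per component, I: μ=2.5, E[X²]=8.75; II: μ=8.3, E[X²]=77.19; III: μ=2.1, E[X²]=6.069; IV: μ=8.1, E[X²]=73.71.
E[X] = 0.23·2.5 + 0.33·8.3 + 0.13·2.1 + 0.31·8.1 = 6.098.
E[X²] = 0.23·8.75 + 0.33·77.19 + 0.13·6.069 + 0.31·73.71 = 51.1243.
Var(X) = E[X²] − (E[X])² = 51.1243 − 37.1856 = 13.9387.
SD(X) = √13.9387 = 3.73345.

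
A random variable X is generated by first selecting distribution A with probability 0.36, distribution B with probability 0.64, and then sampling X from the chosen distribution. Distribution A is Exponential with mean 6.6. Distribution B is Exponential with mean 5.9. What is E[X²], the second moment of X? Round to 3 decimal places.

For each component E[X²] = Var + (mean)², giving A: 87.12; B: 69.62.
Overall E[X²] = 0.36·87.12 + 0.64·69.62 = 75.92.

75.920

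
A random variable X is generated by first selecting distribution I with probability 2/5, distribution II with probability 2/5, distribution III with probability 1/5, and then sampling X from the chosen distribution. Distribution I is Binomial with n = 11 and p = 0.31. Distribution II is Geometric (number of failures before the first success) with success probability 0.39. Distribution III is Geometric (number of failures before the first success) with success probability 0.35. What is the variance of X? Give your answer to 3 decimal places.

4.352

Per component, I: μ=3.41, E[X²]=13.981; II: μ=1.5641, E[X²]=6.45694; III: μ=1.85714, E[X²]=8.7551.
E[X] = 0.4·3.41 + 0.4·1.5641 + 0.2·1.85714 = 2.36107.
E[X²] = 0.4·13.981 + 0.4·6.45694 + 0.2·8.7551 = 9.92619.
Var(X) = E[X²] − (E[X])² = 9.92619 − 5.57465 = 4.35155.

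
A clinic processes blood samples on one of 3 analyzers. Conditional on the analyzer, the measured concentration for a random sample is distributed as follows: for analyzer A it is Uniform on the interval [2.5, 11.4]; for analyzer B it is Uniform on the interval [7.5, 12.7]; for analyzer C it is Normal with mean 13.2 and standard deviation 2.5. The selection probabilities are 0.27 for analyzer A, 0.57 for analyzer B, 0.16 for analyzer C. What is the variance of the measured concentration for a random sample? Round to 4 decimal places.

Per component, A: μ=6.95, E[X²]=54.9033; B: μ=10.1, E[X²]=104.263; C: μ=13.2, E[X²]=180.49.
E[X] = 0.27·6.95 + 0.57·10.1 + 0.16·13.2 = 9.7455.
E[X²] = 0.27·54.9033 + 0.57·104.263 + 0.16·180.49 = 103.132.
Var(X) = E[X²] − (E[X])² = 103.132 − 94.9748 = 8.15763.

8.1576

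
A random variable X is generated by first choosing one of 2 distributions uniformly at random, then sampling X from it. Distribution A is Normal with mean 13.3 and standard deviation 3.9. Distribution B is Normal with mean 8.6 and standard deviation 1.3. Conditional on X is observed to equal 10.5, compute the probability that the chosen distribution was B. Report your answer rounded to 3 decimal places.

0.572

Likelihoods f(10.5 | ·): A: 0.0790527; B: 0.105468.
Posterior ∝ prior × likelihood. Numerator for B: 0.5·0.105468 = 0.0527339.
Normalizing constant: 0.5·0.0790527 + 0.5·0.105468 = 0.0922602.
P(B | observation) = 0.0527339 / 0.0922602 = 0.571577.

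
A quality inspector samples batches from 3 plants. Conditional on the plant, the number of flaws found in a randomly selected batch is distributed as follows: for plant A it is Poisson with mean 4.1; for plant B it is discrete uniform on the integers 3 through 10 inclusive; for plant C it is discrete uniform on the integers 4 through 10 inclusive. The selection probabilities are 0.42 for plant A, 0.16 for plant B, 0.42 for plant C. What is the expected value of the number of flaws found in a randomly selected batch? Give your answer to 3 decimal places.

5.702

Component means — A: 4.1; B: 6.5; C: 7.
E[X] = 0.42·4.1 + 0.16·6.5 + 0.42·7 = 5.702.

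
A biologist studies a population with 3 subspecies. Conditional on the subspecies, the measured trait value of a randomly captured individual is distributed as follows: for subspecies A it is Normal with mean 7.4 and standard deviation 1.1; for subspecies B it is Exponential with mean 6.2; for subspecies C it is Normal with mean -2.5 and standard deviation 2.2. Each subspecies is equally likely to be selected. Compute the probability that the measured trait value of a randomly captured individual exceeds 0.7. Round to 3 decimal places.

Conditional on each subspecies, P(X > 0.7): A: 1; B: 0.893237; C: 0.0728976.
By total probability, P(X > 0.7) = 0.333333·1 + 0.333333·0.893237 + 0.333333·0.0728976 = 0.655378.

0.655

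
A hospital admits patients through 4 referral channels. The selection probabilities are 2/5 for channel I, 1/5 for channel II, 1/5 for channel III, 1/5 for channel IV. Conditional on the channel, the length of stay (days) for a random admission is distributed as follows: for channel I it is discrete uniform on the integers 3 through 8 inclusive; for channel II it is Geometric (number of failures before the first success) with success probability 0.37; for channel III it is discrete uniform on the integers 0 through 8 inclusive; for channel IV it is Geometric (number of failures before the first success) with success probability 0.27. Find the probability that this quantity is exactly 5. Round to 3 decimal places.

Conditional on each channel, P(X = 5): I: 0.166667; II: 0.0367202; III: 0.111111; IV: 0.0559729.
By total probability, P(X = 5) = 0.4·0.166667 + 0.2·0.0367202 + 0.2·0.111111 + 0.2·0.0559729 = 0.107428.

0.107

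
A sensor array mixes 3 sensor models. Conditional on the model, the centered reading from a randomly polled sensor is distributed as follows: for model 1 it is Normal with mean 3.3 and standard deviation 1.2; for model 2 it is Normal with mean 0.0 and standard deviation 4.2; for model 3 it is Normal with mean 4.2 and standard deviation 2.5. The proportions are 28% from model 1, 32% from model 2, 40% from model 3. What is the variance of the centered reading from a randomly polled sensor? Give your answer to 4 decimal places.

11.8724

Per component, 1: μ=3.3, E[X²]=12.33; 2: μ=0, E[X²]=17.64; 3: μ=4.2, E[X²]=23.89.
E[X] = 0.28·3.3 + 0.32·0 + 0.4·4.2 = 2.604.
E[X²] = 0.28·12.33 + 0.32·17.64 + 0.4·23.89 = 18.6532.
Var(X) = E[X²] − (E[X])² = 18.6532 − 6.78082 = 11.8724.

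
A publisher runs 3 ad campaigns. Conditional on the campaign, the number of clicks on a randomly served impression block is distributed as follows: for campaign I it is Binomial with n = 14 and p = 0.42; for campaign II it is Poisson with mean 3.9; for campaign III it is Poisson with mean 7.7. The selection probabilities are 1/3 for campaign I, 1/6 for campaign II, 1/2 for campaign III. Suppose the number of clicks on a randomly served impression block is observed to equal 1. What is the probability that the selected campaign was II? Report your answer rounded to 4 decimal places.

Likelihoods P(X=1 | ·): I: 0.00494244; II: 0.0789435; III: 0.00348677.
Posterior ∝ prior × likelihood. Numerator for II: 0.166667·0.0789435 = 0.0131572.
Normalizing constant: 0.333333·0.00494244 + 0.166667·0.0789435 + 0.5·0.00348677 = 0.0165481.
P(II | observation) = 0.0131572 / 0.0165481 = 0.795091.

0.7951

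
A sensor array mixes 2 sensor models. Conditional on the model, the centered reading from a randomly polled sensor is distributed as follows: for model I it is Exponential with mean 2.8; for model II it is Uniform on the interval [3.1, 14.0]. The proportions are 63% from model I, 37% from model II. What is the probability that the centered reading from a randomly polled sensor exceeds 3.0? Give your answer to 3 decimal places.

Conditional on each model, P(X > 3.0): I: 0.342519; II: 1.
By total probability, P(X > 3.0) = 0.63·0.342519 + 0.37·1 = 0.585787.

0.586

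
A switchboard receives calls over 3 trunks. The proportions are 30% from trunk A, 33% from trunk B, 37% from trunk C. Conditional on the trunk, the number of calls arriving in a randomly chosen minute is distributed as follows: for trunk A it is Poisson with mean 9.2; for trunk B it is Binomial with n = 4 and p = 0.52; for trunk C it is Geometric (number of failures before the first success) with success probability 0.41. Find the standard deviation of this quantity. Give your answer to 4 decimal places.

4.0178

Per component, A: μ=9.2, E[X²]=93.84; B: μ=2.08, E[X²]=5.3248; C: μ=1.43902, E[X²]=5.58061.
E[X] = 0.3·9.2 + 0.33·2.08 + 0.37·1.43902 = 3.97884.
E[X²] = 0.3·93.84 + 0.33·5.3248 + 0.37·5.58061 = 31.974.
Var(X) = E[X²] − (E[X])² = 31.974 − 15.8312 = 16.1428.
SD(X) = √16.1428 = 4.01782.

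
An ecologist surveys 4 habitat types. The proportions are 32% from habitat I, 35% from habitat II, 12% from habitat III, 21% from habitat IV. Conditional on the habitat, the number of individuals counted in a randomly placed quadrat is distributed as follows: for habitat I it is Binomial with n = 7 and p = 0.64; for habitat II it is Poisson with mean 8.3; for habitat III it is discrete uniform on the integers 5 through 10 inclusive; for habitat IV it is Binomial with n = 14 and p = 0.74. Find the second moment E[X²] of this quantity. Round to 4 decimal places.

64.1600

For each component E[X²] = Var + (mean)², giving I: 21.6832; II: 77.19; III: 59.1667; IV: 110.023.
Overall E[X²] = 0.32·21.6832 + 0.35·77.19 + 0.12·59.1667 + 0.21·110.023 = 64.16.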